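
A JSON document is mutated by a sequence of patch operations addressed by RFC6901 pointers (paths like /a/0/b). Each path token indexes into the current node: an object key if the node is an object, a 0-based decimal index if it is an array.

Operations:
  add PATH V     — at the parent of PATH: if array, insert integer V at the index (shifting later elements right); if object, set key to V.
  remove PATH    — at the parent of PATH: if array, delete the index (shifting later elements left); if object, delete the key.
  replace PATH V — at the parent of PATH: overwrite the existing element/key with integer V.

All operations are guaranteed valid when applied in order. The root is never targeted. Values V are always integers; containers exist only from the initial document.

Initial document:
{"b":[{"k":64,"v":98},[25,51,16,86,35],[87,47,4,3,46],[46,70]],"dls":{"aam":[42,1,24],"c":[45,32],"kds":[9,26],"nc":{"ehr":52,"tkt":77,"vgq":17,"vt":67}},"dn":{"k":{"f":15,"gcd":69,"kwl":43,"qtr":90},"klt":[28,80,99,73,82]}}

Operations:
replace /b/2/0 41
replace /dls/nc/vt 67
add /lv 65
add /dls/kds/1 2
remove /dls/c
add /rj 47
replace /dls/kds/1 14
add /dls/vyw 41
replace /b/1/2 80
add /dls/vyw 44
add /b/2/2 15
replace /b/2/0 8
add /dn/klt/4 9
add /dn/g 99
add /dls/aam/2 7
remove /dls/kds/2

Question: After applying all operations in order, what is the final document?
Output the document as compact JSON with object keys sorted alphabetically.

Answer: {"b":[{"k":64,"v":98},[25,51,80,86,35],[8,47,15,4,3,46],[46,70]],"dls":{"aam":[42,1,7,24],"kds":[9,14],"nc":{"ehr":52,"tkt":77,"vgq":17,"vt":67},"vyw":44},"dn":{"g":99,"k":{"f":15,"gcd":69,"kwl":43,"qtr":90},"klt":[28,80,99,73,9,82]},"lv":65,"rj":47}

Derivation:
After op 1 (replace /b/2/0 41): {"b":[{"k":64,"v":98},[25,51,16,86,35],[41,47,4,3,46],[46,70]],"dls":{"aam":[42,1,24],"c":[45,32],"kds":[9,26],"nc":{"ehr":52,"tkt":77,"vgq":17,"vt":67}},"dn":{"k":{"f":15,"gcd":69,"kwl":43,"qtr":90},"klt":[28,80,99,73,82]}}
After op 2 (replace /dls/nc/vt 67): {"b":[{"k":64,"v":98},[25,51,16,86,35],[41,47,4,3,46],[46,70]],"dls":{"aam":[42,1,24],"c":[45,32],"kds":[9,26],"nc":{"ehr":52,"tkt":77,"vgq":17,"vt":67}},"dn":{"k":{"f":15,"gcd":69,"kwl":43,"qtr":90},"klt":[28,80,99,73,82]}}
After op 3 (add /lv 65): {"b":[{"k":64,"v":98},[25,51,16,86,35],[41,47,4,3,46],[46,70]],"dls":{"aam":[42,1,24],"c":[45,32],"kds":[9,26],"nc":{"ehr":52,"tkt":77,"vgq":17,"vt":67}},"dn":{"k":{"f":15,"gcd":69,"kwl":43,"qtr":90},"klt":[28,80,99,73,82]},"lv":65}
After op 4 (add /dls/kds/1 2): {"b":[{"k":64,"v":98},[25,51,16,86,35],[41,47,4,3,46],[46,70]],"dls":{"aam":[42,1,24],"c":[45,32],"kds":[9,2,26],"nc":{"ehr":52,"tkt":77,"vgq":17,"vt":67}},"dn":{"k":{"f":15,"gcd":69,"kwl":43,"qtr":90},"klt":[28,80,99,73,82]},"lv":65}
After op 5 (remove /dls/c): {"b":[{"k":64,"v":98},[25,51,16,86,35],[41,47,4,3,46],[46,70]],"dls":{"aam":[42,1,24],"kds":[9,2,26],"nc":{"ehr":52,"tkt":77,"vgq":17,"vt":67}},"dn":{"k":{"f":15,"gcd":69,"kwl":43,"qtr":90},"klt":[28,80,99,73,82]},"lv":65}
After op 6 (add /rj 47): {"b":[{"k":64,"v":98},[25,51,16,86,35],[41,47,4,3,46],[46,70]],"dls":{"aam":[42,1,24],"kds":[9,2,26],"nc":{"ehr":52,"tkt":77,"vgq":17,"vt":67}},"dn":{"k":{"f":15,"gcd":69,"kwl":43,"qtr":90},"klt":[28,80,99,73,82]},"lv":65,"rj":47}
After op 7 (replace /dls/kds/1 14): {"b":[{"k":64,"v":98},[25,51,16,86,35],[41,47,4,3,46],[46,70]],"dls":{"aam":[42,1,24],"kds":[9,14,26],"nc":{"ehr":52,"tkt":77,"vgq":17,"vt":67}},"dn":{"k":{"f":15,"gcd":69,"kwl":43,"qtr":90},"klt":[28,80,99,73,82]},"lv":65,"rj":47}
After op 8 (add /dls/vyw 41): {"b":[{"k":64,"v":98},[25,51,16,86,35],[41,47,4,3,46],[46,70]],"dls":{"aam":[42,1,24],"kds":[9,14,26],"nc":{"ehr":52,"tkt":77,"vgq":17,"vt":67},"vyw":41},"dn":{"k":{"f":15,"gcd":69,"kwl":43,"qtr":90},"klt":[28,80,99,73,82]},"lv":65,"rj":47}
After op 9 (replace /b/1/2 80): {"b":[{"k":64,"v":98},[25,51,80,86,35],[41,47,4,3,46],[46,70]],"dls":{"aam":[42,1,24],"kds":[9,14,26],"nc":{"ehr":52,"tkt":77,"vgq":17,"vt":67},"vyw":41},"dn":{"k":{"f":15,"gcd":69,"kwl":43,"qtr":90},"klt":[28,80,99,73,82]},"lv":65,"rj":47}
After op 10 (add /dls/vyw 44): {"b":[{"k":64,"v":98},[25,51,80,86,35],[41,47,4,3,46],[46,70]],"dls":{"aam":[42,1,24],"kds":[9,14,26],"nc":{"ehr":52,"tkt":77,"vgq":17,"vt":67},"vyw":44},"dn":{"k":{"f":15,"gcd":69,"kwl":43,"qtr":90},"klt":[28,80,99,73,82]},"lv":65,"rj":47}
After op 11 (add /b/2/2 15): {"b":[{"k":64,"v":98},[25,51,80,86,35],[41,47,15,4,3,46],[46,70]],"dls":{"aam":[42,1,24],"kds":[9,14,26],"nc":{"ehr":52,"tkt":77,"vgq":17,"vt":67},"vyw":44},"dn":{"k":{"f":15,"gcd":69,"kwl":43,"qtr":90},"klt":[28,80,99,73,82]},"lv":65,"rj":47}
After op 12 (replace /b/2/0 8): {"b":[{"k":64,"v":98},[25,51,80,86,35],[8,47,15,4,3,46],[46,70]],"dls":{"aam":[42,1,24],"kds":[9,14,26],"nc":{"ehr":52,"tkt":77,"vgq":17,"vt":67},"vyw":44},"dn":{"k":{"f":15,"gcd":69,"kwl":43,"qtr":90},"klt":[28,80,99,73,82]},"lv":65,"rj":47}
After op 13 (add /dn/klt/4 9): {"b":[{"k":64,"v":98},[25,51,80,86,35],[8,47,15,4,3,46],[46,70]],"dls":{"aam":[42,1,24],"kds":[9,14,26],"nc":{"ehr":52,"tkt":77,"vgq":17,"vt":67},"vyw":44},"dn":{"k":{"f":15,"gcd":69,"kwl":43,"qtr":90},"klt":[28,80,99,73,9,82]},"lv":65,"rj":47}
After op 14 (add /dn/g 99): {"b":[{"k":64,"v":98},[25,51,80,86,35],[8,47,15,4,3,46],[46,70]],"dls":{"aam":[42,1,24],"kds":[9,14,26],"nc":{"ehr":52,"tkt":77,"vgq":17,"vt":67},"vyw":44},"dn":{"g":99,"k":{"f":15,"gcd":69,"kwl":43,"qtr":90},"klt":[28,80,99,73,9,82]},"lv":65,"rj":47}
After op 15 (add /dls/aam/2 7): {"b":[{"k":64,"v":98},[25,51,80,86,35],[8,47,15,4,3,46],[46,70]],"dls":{"aam":[42,1,7,24],"kds":[9,14,26],"nc":{"ehr":52,"tkt":77,"vgq":17,"vt":67},"vyw":44},"dn":{"g":99,"k":{"f":15,"gcd":69,"kwl":43,"qtr":90},"klt":[28,80,99,73,9,82]},"lv":65,"rj":47}
After op 16 (remove /dls/kds/2): {"b":[{"k":64,"v":98},[25,51,80,86,35],[8,47,15,4,3,46],[46,70]],"dls":{"aam":[42,1,7,24],"kds":[9,14],"nc":{"ehr":52,"tkt":77,"vgq":17,"vt":67},"vyw":44},"dn":{"g":99,"k":{"f":15,"gcd":69,"kwl":43,"qtr":90},"klt":[28,80,99,73,9,82]},"lv":65,"rj":47}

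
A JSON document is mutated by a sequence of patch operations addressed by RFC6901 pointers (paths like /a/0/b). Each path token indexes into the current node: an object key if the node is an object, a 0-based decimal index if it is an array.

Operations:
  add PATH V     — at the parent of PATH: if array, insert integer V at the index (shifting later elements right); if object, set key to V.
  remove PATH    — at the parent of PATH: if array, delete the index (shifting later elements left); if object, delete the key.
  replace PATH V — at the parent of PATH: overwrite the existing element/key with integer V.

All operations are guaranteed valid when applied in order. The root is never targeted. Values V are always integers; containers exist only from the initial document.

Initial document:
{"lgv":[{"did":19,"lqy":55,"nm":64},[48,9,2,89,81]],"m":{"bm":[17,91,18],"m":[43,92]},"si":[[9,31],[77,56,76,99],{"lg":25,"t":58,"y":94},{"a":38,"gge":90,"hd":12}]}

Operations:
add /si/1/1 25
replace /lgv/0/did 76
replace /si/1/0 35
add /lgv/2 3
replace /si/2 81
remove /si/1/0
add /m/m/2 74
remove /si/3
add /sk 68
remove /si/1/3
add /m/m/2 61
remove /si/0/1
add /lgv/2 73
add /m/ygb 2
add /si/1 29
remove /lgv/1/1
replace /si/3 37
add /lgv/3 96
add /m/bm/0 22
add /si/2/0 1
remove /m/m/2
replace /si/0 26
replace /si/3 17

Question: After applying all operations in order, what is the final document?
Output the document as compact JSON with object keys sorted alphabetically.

Answer: {"lgv":[{"did":76,"lqy":55,"nm":64},[48,2,89,81],73,96,3],"m":{"bm":[22,17,91,18],"m":[43,92,74],"ygb":2},"si":[26,29,[1,25,56,76],17],"sk":68}

Derivation:
After op 1 (add /si/1/1 25): {"lgv":[{"did":19,"lqy":55,"nm":64},[48,9,2,89,81]],"m":{"bm":[17,91,18],"m":[43,92]},"si":[[9,31],[77,25,56,76,99],{"lg":25,"t":58,"y":94},{"a":38,"gge":90,"hd":12}]}
After op 2 (replace /lgv/0/did 76): {"lgv":[{"did":76,"lqy":55,"nm":64},[48,9,2,89,81]],"m":{"bm":[17,91,18],"m":[43,92]},"si":[[9,31],[77,25,56,76,99],{"lg":25,"t":58,"y":94},{"a":38,"gge":90,"hd":12}]}
After op 3 (replace /si/1/0 35): {"lgv":[{"did":76,"lqy":55,"nm":64},[48,9,2,89,81]],"m":{"bm":[17,91,18],"m":[43,92]},"si":[[9,31],[35,25,56,76,99],{"lg":25,"t":58,"y":94},{"a":38,"gge":90,"hd":12}]}
After op 4 (add /lgv/2 3): {"lgv":[{"did":76,"lqy":55,"nm":64},[48,9,2,89,81],3],"m":{"bm":[17,91,18],"m":[43,92]},"si":[[9,31],[35,25,56,76,99],{"lg":25,"t":58,"y":94},{"a":38,"gge":90,"hd":12}]}
After op 5 (replace /si/2 81): {"lgv":[{"did":76,"lqy":55,"nm":64},[48,9,2,89,81],3],"m":{"bm":[17,91,18],"m":[43,92]},"si":[[9,31],[35,25,56,76,99],81,{"a":38,"gge":90,"hd":12}]}
After op 6 (remove /si/1/0): {"lgv":[{"did":76,"lqy":55,"nm":64},[48,9,2,89,81],3],"m":{"bm":[17,91,18],"m":[43,92]},"si":[[9,31],[25,56,76,99],81,{"a":38,"gge":90,"hd":12}]}
After op 7 (add /m/m/2 74): {"lgv":[{"did":76,"lqy":55,"nm":64},[48,9,2,89,81],3],"m":{"bm":[17,91,18],"m":[43,92,74]},"si":[[9,31],[25,56,76,99],81,{"a":38,"gge":90,"hd":12}]}
After op 8 (remove /si/3): {"lgv":[{"did":76,"lqy":55,"nm":64},[48,9,2,89,81],3],"m":{"bm":[17,91,18],"m":[43,92,74]},"si":[[9,31],[25,56,76,99],81]}
After op 9 (add /sk 68): {"lgv":[{"did":76,"lqy":55,"nm":64},[48,9,2,89,81],3],"m":{"bm":[17,91,18],"m":[43,92,74]},"si":[[9,31],[25,56,76,99],81],"sk":68}
After op 10 (remove /si/1/3): {"lgv":[{"did":76,"lqy":55,"nm":64},[48,9,2,89,81],3],"m":{"bm":[17,91,18],"m":[43,92,74]},"si":[[9,31],[25,56,76],81],"sk":68}
After op 11 (add /m/m/2 61): {"lgv":[{"did":76,"lqy":55,"nm":64},[48,9,2,89,81],3],"m":{"bm":[17,91,18],"m":[43,92,61,74]},"si":[[9,31],[25,56,76],81],"sk":68}
After op 12 (remove /si/0/1): {"lgv":[{"did":76,"lqy":55,"nm":64},[48,9,2,89,81],3],"m":{"bm":[17,91,18],"m":[43,92,61,74]},"si":[[9],[25,56,76],81],"sk":68}
After op 13 (add /lgv/2 73): {"lgv":[{"did":76,"lqy":55,"nm":64},[48,9,2,89,81],73,3],"m":{"bm":[17,91,18],"m":[43,92,61,74]},"si":[[9],[25,56,76],81],"sk":68}
After op 14 (add /m/ygb 2): {"lgv":[{"did":76,"lqy":55,"nm":64},[48,9,2,89,81],73,3],"m":{"bm":[17,91,18],"m":[43,92,61,74],"ygb":2},"si":[[9],[25,56,76],81],"sk":68}
After op 15 (add /si/1 29): {"lgv":[{"did":76,"lqy":55,"nm":64},[48,9,2,89,81],73,3],"m":{"bm":[17,91,18],"m":[43,92,61,74],"ygb":2},"si":[[9],29,[25,56,76],81],"sk":68}
After op 16 (remove /lgv/1/1): {"lgv":[{"did":76,"lqy":55,"nm":64},[48,2,89,81],73,3],"m":{"bm":[17,91,18],"m":[43,92,61,74],"ygb":2},"si":[[9],29,[25,56,76],81],"sk":68}
After op 17 (replace /si/3 37): {"lgv":[{"did":76,"lqy":55,"nm":64},[48,2,89,81],73,3],"m":{"bm":[17,91,18],"m":[43,92,61,74],"ygb":2},"si":[[9],29,[25,56,76],37],"sk":68}
After op 18 (add /lgv/3 96): {"lgv":[{"did":76,"lqy":55,"nm":64},[48,2,89,81],73,96,3],"m":{"bm":[17,91,18],"m":[43,92,61,74],"ygb":2},"si":[[9],29,[25,56,76],37],"sk":68}
After op 19 (add /m/bm/0 22): {"lgv":[{"did":76,"lqy":55,"nm":64},[48,2,89,81],73,96,3],"m":{"bm":[22,17,91,18],"m":[43,92,61,74],"ygb":2},"si":[[9],29,[25,56,76],37],"sk":68}
After op 20 (add /si/2/0 1): {"lgv":[{"did":76,"lqy":55,"nm":64},[48,2,89,81],73,96,3],"m":{"bm":[22,17,91,18],"m":[43,92,61,74],"ygb":2},"si":[[9],29,[1,25,56,76],37],"sk":68}
After op 21 (remove /m/m/2): {"lgv":[{"did":76,"lqy":55,"nm":64},[48,2,89,81],73,96,3],"m":{"bm":[22,17,91,18],"m":[43,92,74],"ygb":2},"si":[[9],29,[1,25,56,76],37],"sk":68}
After op 22 (replace /si/0 26): {"lgv":[{"did":76,"lqy":55,"nm":64},[48,2,89,81],73,96,3],"m":{"bm":[22,17,91,18],"m":[43,92,74],"ygb":2},"si":[26,29,[1,25,56,76],37],"sk":68}
After op 23 (replace /si/3 17): {"lgv":[{"did":76,"lqy":55,"nm":64},[48,2,89,81],73,96,3],"m":{"bm":[22,17,91,18],"m":[43,92,74],"ygb":2},"si":[26,29,[1,25,56,76],17],"sk":68}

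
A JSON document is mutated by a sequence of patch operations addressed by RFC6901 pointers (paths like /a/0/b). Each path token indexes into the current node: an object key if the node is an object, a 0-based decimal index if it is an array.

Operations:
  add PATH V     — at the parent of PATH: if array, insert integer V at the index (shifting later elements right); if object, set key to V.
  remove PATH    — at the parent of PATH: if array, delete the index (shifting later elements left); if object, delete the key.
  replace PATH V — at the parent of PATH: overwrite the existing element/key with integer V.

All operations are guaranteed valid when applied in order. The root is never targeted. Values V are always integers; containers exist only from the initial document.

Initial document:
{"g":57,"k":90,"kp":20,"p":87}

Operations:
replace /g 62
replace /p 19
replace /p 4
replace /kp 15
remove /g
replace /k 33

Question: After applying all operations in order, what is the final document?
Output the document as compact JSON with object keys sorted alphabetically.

After op 1 (replace /g 62): {"g":62,"k":90,"kp":20,"p":87}
After op 2 (replace /p 19): {"g":62,"k":90,"kp":20,"p":19}
After op 3 (replace /p 4): {"g":62,"k":90,"kp":20,"p":4}
After op 4 (replace /kp 15): {"g":62,"k":90,"kp":15,"p":4}
After op 5 (remove /g): {"k":90,"kp":15,"p":4}
After op 6 (replace /k 33): {"k":33,"kp":15,"p":4}

Answer: {"k":33,"kp":15,"p":4}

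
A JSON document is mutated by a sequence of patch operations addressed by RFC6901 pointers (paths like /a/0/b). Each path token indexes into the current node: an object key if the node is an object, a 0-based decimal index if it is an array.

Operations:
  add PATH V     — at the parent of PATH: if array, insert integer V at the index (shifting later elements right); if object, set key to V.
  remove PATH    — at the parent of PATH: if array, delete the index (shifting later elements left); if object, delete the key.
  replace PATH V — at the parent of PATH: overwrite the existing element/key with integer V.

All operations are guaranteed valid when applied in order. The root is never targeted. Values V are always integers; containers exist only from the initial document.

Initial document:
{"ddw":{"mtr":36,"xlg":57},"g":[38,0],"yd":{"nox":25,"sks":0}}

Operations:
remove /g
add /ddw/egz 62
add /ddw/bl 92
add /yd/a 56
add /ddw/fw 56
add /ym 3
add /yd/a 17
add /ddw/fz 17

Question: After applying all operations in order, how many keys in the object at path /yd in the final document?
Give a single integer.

Answer: 3

Derivation:
After op 1 (remove /g): {"ddw":{"mtr":36,"xlg":57},"yd":{"nox":25,"sks":0}}
After op 2 (add /ddw/egz 62): {"ddw":{"egz":62,"mtr":36,"xlg":57},"yd":{"nox":25,"sks":0}}
After op 3 (add /ddw/bl 92): {"ddw":{"bl":92,"egz":62,"mtr":36,"xlg":57},"yd":{"nox":25,"sks":0}}
After op 4 (add /yd/a 56): {"ddw":{"bl":92,"egz":62,"mtr":36,"xlg":57},"yd":{"a":56,"nox":25,"sks":0}}
After op 5 (add /ddw/fw 56): {"ddw":{"bl":92,"egz":62,"fw":56,"mtr":36,"xlg":57},"yd":{"a":56,"nox":25,"sks":0}}
After op 6 (add /ym 3): {"ddw":{"bl":92,"egz":62,"fw":56,"mtr":36,"xlg":57},"yd":{"a":56,"nox":25,"sks":0},"ym":3}
After op 7 (add /yd/a 17): {"ddw":{"bl":92,"egz":62,"fw":56,"mtr":36,"xlg":57},"yd":{"a":17,"nox":25,"sks":0},"ym":3}
After op 8 (add /ddw/fz 17): {"ddw":{"bl":92,"egz":62,"fw":56,"fz":17,"mtr":36,"xlg":57},"yd":{"a":17,"nox":25,"sks":0},"ym":3}
Size at path /yd: 3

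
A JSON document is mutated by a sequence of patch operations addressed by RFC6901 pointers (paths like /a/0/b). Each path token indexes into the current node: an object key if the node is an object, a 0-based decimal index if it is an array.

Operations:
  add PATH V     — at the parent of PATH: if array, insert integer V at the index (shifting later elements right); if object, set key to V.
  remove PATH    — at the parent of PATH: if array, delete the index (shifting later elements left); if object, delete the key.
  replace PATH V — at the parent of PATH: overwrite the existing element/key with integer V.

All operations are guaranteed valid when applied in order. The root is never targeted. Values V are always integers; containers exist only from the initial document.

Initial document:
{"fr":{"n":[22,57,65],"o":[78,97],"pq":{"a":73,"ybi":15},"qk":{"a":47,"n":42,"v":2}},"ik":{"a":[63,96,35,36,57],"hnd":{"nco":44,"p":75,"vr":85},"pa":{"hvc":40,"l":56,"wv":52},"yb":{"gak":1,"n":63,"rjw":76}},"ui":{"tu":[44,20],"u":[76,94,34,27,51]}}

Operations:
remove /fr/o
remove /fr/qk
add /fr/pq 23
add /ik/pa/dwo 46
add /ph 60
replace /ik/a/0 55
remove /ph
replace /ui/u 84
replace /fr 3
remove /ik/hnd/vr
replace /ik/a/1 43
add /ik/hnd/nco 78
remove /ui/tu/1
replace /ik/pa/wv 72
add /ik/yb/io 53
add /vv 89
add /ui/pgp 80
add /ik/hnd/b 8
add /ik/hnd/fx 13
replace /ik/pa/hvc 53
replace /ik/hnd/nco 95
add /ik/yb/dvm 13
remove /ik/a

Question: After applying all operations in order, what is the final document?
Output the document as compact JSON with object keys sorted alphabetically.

Answer: {"fr":3,"ik":{"hnd":{"b":8,"fx":13,"nco":95,"p":75},"pa":{"dwo":46,"hvc":53,"l":56,"wv":72},"yb":{"dvm":13,"gak":1,"io":53,"n":63,"rjw":76}},"ui":{"pgp":80,"tu":[44],"u":84},"vv":89}

Derivation:
After op 1 (remove /fr/o): {"fr":{"n":[22,57,65],"pq":{"a":73,"ybi":15},"qk":{"a":47,"n":42,"v":2}},"ik":{"a":[63,96,35,36,57],"hnd":{"nco":44,"p":75,"vr":85},"pa":{"hvc":40,"l":56,"wv":52},"yb":{"gak":1,"n":63,"rjw":76}},"ui":{"tu":[44,20],"u":[76,94,34,27,51]}}
After op 2 (remove /fr/qk): {"fr":{"n":[22,57,65],"pq":{"a":73,"ybi":15}},"ik":{"a":[63,96,35,36,57],"hnd":{"nco":44,"p":75,"vr":85},"pa":{"hvc":40,"l":56,"wv":52},"yb":{"gak":1,"n":63,"rjw":76}},"ui":{"tu":[44,20],"u":[76,94,34,27,51]}}
After op 3 (add /fr/pq 23): {"fr":{"n":[22,57,65],"pq":23},"ik":{"a":[63,96,35,36,57],"hnd":{"nco":44,"p":75,"vr":85},"pa":{"hvc":40,"l":56,"wv":52},"yb":{"gak":1,"n":63,"rjw":76}},"ui":{"tu":[44,20],"u":[76,94,34,27,51]}}
After op 4 (add /ik/pa/dwo 46): {"fr":{"n":[22,57,65],"pq":23},"ik":{"a":[63,96,35,36,57],"hnd":{"nco":44,"p":75,"vr":85},"pa":{"dwo":46,"hvc":40,"l":56,"wv":52},"yb":{"gak":1,"n":63,"rjw":76}},"ui":{"tu":[44,20],"u":[76,94,34,27,51]}}
After op 5 (add /ph 60): {"fr":{"n":[22,57,65],"pq":23},"ik":{"a":[63,96,35,36,57],"hnd":{"nco":44,"p":75,"vr":85},"pa":{"dwo":46,"hvc":40,"l":56,"wv":52},"yb":{"gak":1,"n":63,"rjw":76}},"ph":60,"ui":{"tu":[44,20],"u":[76,94,34,27,51]}}
After op 6 (replace /ik/a/0 55): {"fr":{"n":[22,57,65],"pq":23},"ik":{"a":[55,96,35,36,57],"hnd":{"nco":44,"p":75,"vr":85},"pa":{"dwo":46,"hvc":40,"l":56,"wv":52},"yb":{"gak":1,"n":63,"rjw":76}},"ph":60,"ui":{"tu":[44,20],"u":[76,94,34,27,51]}}
After op 7 (remove /ph): {"fr":{"n":[22,57,65],"pq":23},"ik":{"a":[55,96,35,36,57],"hnd":{"nco":44,"p":75,"vr":85},"pa":{"dwo":46,"hvc":40,"l":56,"wv":52},"yb":{"gak":1,"n":63,"rjw":76}},"ui":{"tu":[44,20],"u":[76,94,34,27,51]}}
After op 8 (replace /ui/u 84): {"fr":{"n":[22,57,65],"pq":23},"ik":{"a":[55,96,35,36,57],"hnd":{"nco":44,"p":75,"vr":85},"pa":{"dwo":46,"hvc":40,"l":56,"wv":52},"yb":{"gak":1,"n":63,"rjw":76}},"ui":{"tu":[44,20],"u":84}}
After op 9 (replace /fr 3): {"fr":3,"ik":{"a":[55,96,35,36,57],"hnd":{"nco":44,"p":75,"vr":85},"pa":{"dwo":46,"hvc":40,"l":56,"wv":52},"yb":{"gak":1,"n":63,"rjw":76}},"ui":{"tu":[44,20],"u":84}}
After op 10 (remove /ik/hnd/vr): {"fr":3,"ik":{"a":[55,96,35,36,57],"hnd":{"nco":44,"p":75},"pa":{"dwo":46,"hvc":40,"l":56,"wv":52},"yb":{"gak":1,"n":63,"rjw":76}},"ui":{"tu":[44,20],"u":84}}
After op 11 (replace /ik/a/1 43): {"fr":3,"ik":{"a":[55,43,35,36,57],"hnd":{"nco":44,"p":75},"pa":{"dwo":46,"hvc":40,"l":56,"wv":52},"yb":{"gak":1,"n":63,"rjw":76}},"ui":{"tu":[44,20],"u":84}}
After op 12 (add /ik/hnd/nco 78): {"fr":3,"ik":{"a":[55,43,35,36,57],"hnd":{"nco":78,"p":75},"pa":{"dwo":46,"hvc":40,"l":56,"wv":52},"yb":{"gak":1,"n":63,"rjw":76}},"ui":{"tu":[44,20],"u":84}}
After op 13 (remove /ui/tu/1): {"fr":3,"ik":{"a":[55,43,35,36,57],"hnd":{"nco":78,"p":75},"pa":{"dwo":46,"hvc":40,"l":56,"wv":52},"yb":{"gak":1,"n":63,"rjw":76}},"ui":{"tu":[44],"u":84}}
After op 14 (replace /ik/pa/wv 72): {"fr":3,"ik":{"a":[55,43,35,36,57],"hnd":{"nco":78,"p":75},"pa":{"dwo":46,"hvc":40,"l":56,"wv":72},"yb":{"gak":1,"n":63,"rjw":76}},"ui":{"tu":[44],"u":84}}
After op 15 (add /ik/yb/io 53): {"fr":3,"ik":{"a":[55,43,35,36,57],"hnd":{"nco":78,"p":75},"pa":{"dwo":46,"hvc":40,"l":56,"wv":72},"yb":{"gak":1,"io":53,"n":63,"rjw":76}},"ui":{"tu":[44],"u":84}}
After op 16 (add /vv 89): {"fr":3,"ik":{"a":[55,43,35,36,57],"hnd":{"nco":78,"p":75},"pa":{"dwo":46,"hvc":40,"l":56,"wv":72},"yb":{"gak":1,"io":53,"n":63,"rjw":76}},"ui":{"tu":[44],"u":84},"vv":89}
After op 17 (add /ui/pgp 80): {"fr":3,"ik":{"a":[55,43,35,36,57],"hnd":{"nco":78,"p":75},"pa":{"dwo":46,"hvc":40,"l":56,"wv":72},"yb":{"gak":1,"io":53,"n":63,"rjw":76}},"ui":{"pgp":80,"tu":[44],"u":84},"vv":89}
After op 18 (add /ik/hnd/b 8): {"fr":3,"ik":{"a":[55,43,35,36,57],"hnd":{"b":8,"nco":78,"p":75},"pa":{"dwo":46,"hvc":40,"l":56,"wv":72},"yb":{"gak":1,"io":53,"n":63,"rjw":76}},"ui":{"pgp":80,"tu":[44],"u":84},"vv":89}
After op 19 (add /ik/hnd/fx 13): {"fr":3,"ik":{"a":[55,43,35,36,57],"hnd":{"b":8,"fx":13,"nco":78,"p":75},"pa":{"dwo":46,"hvc":40,"l":56,"wv":72},"yb":{"gak":1,"io":53,"n":63,"rjw":76}},"ui":{"pgp":80,"tu":[44],"u":84},"vv":89}
After op 20 (replace /ik/pa/hvc 53): {"fr":3,"ik":{"a":[55,43,35,36,57],"hnd":{"b":8,"fx":13,"nco":78,"p":75},"pa":{"dwo":46,"hvc":53,"l":56,"wv":72},"yb":{"gak":1,"io":53,"n":63,"rjw":76}},"ui":{"pgp":80,"tu":[44],"u":84},"vv":89}
After op 21 (replace /ik/hnd/nco 95): {"fr":3,"ik":{"a":[55,43,35,36,57],"hnd":{"b":8,"fx":13,"nco":95,"p":75},"pa":{"dwo":46,"hvc":53,"l":56,"wv":72},"yb":{"gak":1,"io":53,"n":63,"rjw":76}},"ui":{"pgp":80,"tu":[44],"u":84},"vv":89}
After op 22 (add /ik/yb/dvm 13): {"fr":3,"ik":{"a":[55,43,35,36,57],"hnd":{"b":8,"fx":13,"nco":95,"p":75},"pa":{"dwo":46,"hvc":53,"l":56,"wv":72},"yb":{"dvm":13,"gak":1,"io":53,"n":63,"rjw":76}},"ui":{"pgp":80,"tu":[44],"u":84},"vv":89}
After op 23 (remove /ik/a): {"fr":3,"ik":{"hnd":{"b":8,"fx":13,"nco":95,"p":75},"pa":{"dwo":46,"hvc":53,"l":56,"wv":72},"yb":{"dvm":13,"gak":1,"io":53,"n":63,"rjw":76}},"ui":{"pgp":80,"tu":[44],"u":84},"vv":89}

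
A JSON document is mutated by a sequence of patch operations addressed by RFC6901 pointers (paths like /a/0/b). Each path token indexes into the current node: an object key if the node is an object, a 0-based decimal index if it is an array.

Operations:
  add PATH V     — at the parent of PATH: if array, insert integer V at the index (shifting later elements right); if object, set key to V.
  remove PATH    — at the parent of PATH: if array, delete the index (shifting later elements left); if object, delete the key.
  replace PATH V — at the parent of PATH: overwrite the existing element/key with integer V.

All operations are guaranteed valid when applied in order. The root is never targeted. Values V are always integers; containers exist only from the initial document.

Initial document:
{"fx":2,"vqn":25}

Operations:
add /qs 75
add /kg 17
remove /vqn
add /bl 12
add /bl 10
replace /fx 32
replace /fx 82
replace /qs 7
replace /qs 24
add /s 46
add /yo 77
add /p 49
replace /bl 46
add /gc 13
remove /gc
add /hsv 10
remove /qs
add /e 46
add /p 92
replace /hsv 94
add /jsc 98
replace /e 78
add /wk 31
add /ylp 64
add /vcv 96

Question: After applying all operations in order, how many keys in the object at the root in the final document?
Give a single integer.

After op 1 (add /qs 75): {"fx":2,"qs":75,"vqn":25}
After op 2 (add /kg 17): {"fx":2,"kg":17,"qs":75,"vqn":25}
After op 3 (remove /vqn): {"fx":2,"kg":17,"qs":75}
After op 4 (add /bl 12): {"bl":12,"fx":2,"kg":17,"qs":75}
After op 5 (add /bl 10): {"bl":10,"fx":2,"kg":17,"qs":75}
After op 6 (replace /fx 32): {"bl":10,"fx":32,"kg":17,"qs":75}
After op 7 (replace /fx 82): {"bl":10,"fx":82,"kg":17,"qs":75}
After op 8 (replace /qs 7): {"bl":10,"fx":82,"kg":17,"qs":7}
After op 9 (replace /qs 24): {"bl":10,"fx":82,"kg":17,"qs":24}
After op 10 (add /s 46): {"bl":10,"fx":82,"kg":17,"qs":24,"s":46}
After op 11 (add /yo 77): {"bl":10,"fx":82,"kg":17,"qs":24,"s":46,"yo":77}
After op 12 (add /p 49): {"bl":10,"fx":82,"kg":17,"p":49,"qs":24,"s":46,"yo":77}
After op 13 (replace /bl 46): {"bl":46,"fx":82,"kg":17,"p":49,"qs":24,"s":46,"yo":77}
After op 14 (add /gc 13): {"bl":46,"fx":82,"gc":13,"kg":17,"p":49,"qs":24,"s":46,"yo":77}
After op 15 (remove /gc): {"bl":46,"fx":82,"kg":17,"p":49,"qs":24,"s":46,"yo":77}
After op 16 (add /hsv 10): {"bl":46,"fx":82,"hsv":10,"kg":17,"p":49,"qs":24,"s":46,"yo":77}
After op 17 (remove /qs): {"bl":46,"fx":82,"hsv":10,"kg":17,"p":49,"s":46,"yo":77}
After op 18 (add /e 46): {"bl":46,"e":46,"fx":82,"hsv":10,"kg":17,"p":49,"s":46,"yo":77}
After op 19 (add /p 92): {"bl":46,"e":46,"fx":82,"hsv":10,"kg":17,"p":92,"s":46,"yo":77}
After op 20 (replace /hsv 94): {"bl":46,"e":46,"fx":82,"hsv":94,"kg":17,"p":92,"s":46,"yo":77}
After op 21 (add /jsc 98): {"bl":46,"e":46,"fx":82,"hsv":94,"jsc":98,"kg":17,"p":92,"s":46,"yo":77}
After op 22 (replace /e 78): {"bl":46,"e":78,"fx":82,"hsv":94,"jsc":98,"kg":17,"p":92,"s":46,"yo":77}
After op 23 (add /wk 31): {"bl":46,"e":78,"fx":82,"hsv":94,"jsc":98,"kg":17,"p":92,"s":46,"wk":31,"yo":77}
After op 24 (add /ylp 64): {"bl":46,"e":78,"fx":82,"hsv":94,"jsc":98,"kg":17,"p":92,"s":46,"wk":31,"ylp":64,"yo":77}
After op 25 (add /vcv 96): {"bl":46,"e":78,"fx":82,"hsv":94,"jsc":98,"kg":17,"p":92,"s":46,"vcv":96,"wk":31,"ylp":64,"yo":77}
Size at the root: 12

Answer: 12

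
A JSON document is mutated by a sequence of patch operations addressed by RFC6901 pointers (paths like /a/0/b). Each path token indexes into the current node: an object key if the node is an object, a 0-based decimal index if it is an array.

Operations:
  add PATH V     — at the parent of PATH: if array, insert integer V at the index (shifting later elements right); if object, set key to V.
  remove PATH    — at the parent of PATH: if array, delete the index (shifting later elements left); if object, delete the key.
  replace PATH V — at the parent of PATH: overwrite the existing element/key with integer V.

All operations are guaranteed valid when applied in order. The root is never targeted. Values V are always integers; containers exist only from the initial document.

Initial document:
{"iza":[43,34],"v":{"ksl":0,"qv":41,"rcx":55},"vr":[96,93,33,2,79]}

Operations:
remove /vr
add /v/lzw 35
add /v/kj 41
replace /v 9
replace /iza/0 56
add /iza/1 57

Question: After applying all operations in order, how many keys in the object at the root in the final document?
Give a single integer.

Answer: 2

Derivation:
After op 1 (remove /vr): {"iza":[43,34],"v":{"ksl":0,"qv":41,"rcx":55}}
After op 2 (add /v/lzw 35): {"iza":[43,34],"v":{"ksl":0,"lzw":35,"qv":41,"rcx":55}}
After op 3 (add /v/kj 41): {"iza":[43,34],"v":{"kj":41,"ksl":0,"lzw":35,"qv":41,"rcx":55}}
After op 4 (replace /v 9): {"iza":[43,34],"v":9}
After op 5 (replace /iza/0 56): {"iza":[56,34],"v":9}
After op 6 (add /iza/1 57): {"iza":[56,57,34],"v":9}
Size at the root: 2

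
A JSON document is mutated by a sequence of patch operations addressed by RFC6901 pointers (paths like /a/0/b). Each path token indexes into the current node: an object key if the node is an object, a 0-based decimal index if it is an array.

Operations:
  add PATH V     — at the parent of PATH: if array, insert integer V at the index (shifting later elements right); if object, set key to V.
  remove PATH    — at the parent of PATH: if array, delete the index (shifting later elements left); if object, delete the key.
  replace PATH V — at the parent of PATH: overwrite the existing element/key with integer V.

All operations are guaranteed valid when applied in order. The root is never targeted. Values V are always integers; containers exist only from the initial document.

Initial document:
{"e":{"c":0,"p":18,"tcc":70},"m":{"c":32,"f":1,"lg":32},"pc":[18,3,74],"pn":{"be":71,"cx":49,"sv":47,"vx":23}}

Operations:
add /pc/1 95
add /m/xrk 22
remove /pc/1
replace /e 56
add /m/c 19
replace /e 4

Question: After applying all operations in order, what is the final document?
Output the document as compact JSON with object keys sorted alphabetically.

After op 1 (add /pc/1 95): {"e":{"c":0,"p":18,"tcc":70},"m":{"c":32,"f":1,"lg":32},"pc":[18,95,3,74],"pn":{"be":71,"cx":49,"sv":47,"vx":23}}
After op 2 (add /m/xrk 22): {"e":{"c":0,"p":18,"tcc":70},"m":{"c":32,"f":1,"lg":32,"xrk":22},"pc":[18,95,3,74],"pn":{"be":71,"cx":49,"sv":47,"vx":23}}
After op 3 (remove /pc/1): {"e":{"c":0,"p":18,"tcc":70},"m":{"c":32,"f":1,"lg":32,"xrk":22},"pc":[18,3,74],"pn":{"be":71,"cx":49,"sv":47,"vx":23}}
After op 4 (replace /e 56): {"e":56,"m":{"c":32,"f":1,"lg":32,"xrk":22},"pc":[18,3,74],"pn":{"be":71,"cx":49,"sv":47,"vx":23}}
After op 5 (add /m/c 19): {"e":56,"m":{"c":19,"f":1,"lg":32,"xrk":22},"pc":[18,3,74],"pn":{"be":71,"cx":49,"sv":47,"vx":23}}
After op 6 (replace /e 4): {"e":4,"m":{"c":19,"f":1,"lg":32,"xrk":22},"pc":[18,3,74],"pn":{"be":71,"cx":49,"sv":47,"vx":23}}

Answer: {"e":4,"m":{"c":19,"f":1,"lg":32,"xrk":22},"pc":[18,3,74],"pn":{"be":71,"cx":49,"sv":47,"vx":23}}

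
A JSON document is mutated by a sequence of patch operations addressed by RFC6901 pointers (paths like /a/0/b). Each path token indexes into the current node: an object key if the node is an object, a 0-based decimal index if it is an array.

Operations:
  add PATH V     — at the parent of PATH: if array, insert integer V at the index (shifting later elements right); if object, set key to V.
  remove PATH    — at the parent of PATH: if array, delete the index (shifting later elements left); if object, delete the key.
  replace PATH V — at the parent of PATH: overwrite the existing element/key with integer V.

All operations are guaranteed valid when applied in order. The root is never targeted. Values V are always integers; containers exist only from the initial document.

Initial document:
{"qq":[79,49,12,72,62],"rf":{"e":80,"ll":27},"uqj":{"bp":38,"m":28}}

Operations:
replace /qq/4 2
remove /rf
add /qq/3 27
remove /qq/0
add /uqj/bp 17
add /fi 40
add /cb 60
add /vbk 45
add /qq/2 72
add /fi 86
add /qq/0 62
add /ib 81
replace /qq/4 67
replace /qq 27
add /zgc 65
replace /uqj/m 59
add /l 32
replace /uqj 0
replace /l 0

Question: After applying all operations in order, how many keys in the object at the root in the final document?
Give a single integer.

Answer: 8

Derivation:
After op 1 (replace /qq/4 2): {"qq":[79,49,12,72,2],"rf":{"e":80,"ll":27},"uqj":{"bp":38,"m":28}}
After op 2 (remove /rf): {"qq":[79,49,12,72,2],"uqj":{"bp":38,"m":28}}
After op 3 (add /qq/3 27): {"qq":[79,49,12,27,72,2],"uqj":{"bp":38,"m":28}}
After op 4 (remove /qq/0): {"qq":[49,12,27,72,2],"uqj":{"bp":38,"m":28}}
After op 5 (add /uqj/bp 17): {"qq":[49,12,27,72,2],"uqj":{"bp":17,"m":28}}
After op 6 (add /fi 40): {"fi":40,"qq":[49,12,27,72,2],"uqj":{"bp":17,"m":28}}
After op 7 (add /cb 60): {"cb":60,"fi":40,"qq":[49,12,27,72,2],"uqj":{"bp":17,"m":28}}
After op 8 (add /vbk 45): {"cb":60,"fi":40,"qq":[49,12,27,72,2],"uqj":{"bp":17,"m":28},"vbk":45}
After op 9 (add /qq/2 72): {"cb":60,"fi":40,"qq":[49,12,72,27,72,2],"uqj":{"bp":17,"m":28},"vbk":45}
After op 10 (add /fi 86): {"cb":60,"fi":86,"qq":[49,12,72,27,72,2],"uqj":{"bp":17,"m":28},"vbk":45}
After op 11 (add /qq/0 62): {"cb":60,"fi":86,"qq":[62,49,12,72,27,72,2],"uqj":{"bp":17,"m":28},"vbk":45}
After op 12 (add /ib 81): {"cb":60,"fi":86,"ib":81,"qq":[62,49,12,72,27,72,2],"uqj":{"bp":17,"m":28},"vbk":45}
After op 13 (replace /qq/4 67): {"cb":60,"fi":86,"ib":81,"qq":[62,49,12,72,67,72,2],"uqj":{"bp":17,"m":28},"vbk":45}
After op 14 (replace /qq 27): {"cb":60,"fi":86,"ib":81,"qq":27,"uqj":{"bp":17,"m":28},"vbk":45}
After op 15 (add /zgc 65): {"cb":60,"fi":86,"ib":81,"qq":27,"uqj":{"bp":17,"m":28},"vbk":45,"zgc":65}
After op 16 (replace /uqj/m 59): {"cb":60,"fi":86,"ib":81,"qq":27,"uqj":{"bp":17,"m":59},"vbk":45,"zgc":65}
After op 17 (add /l 32): {"cb":60,"fi":86,"ib":81,"l":32,"qq":27,"uqj":{"bp":17,"m":59},"vbk":45,"zgc":65}
After op 18 (replace /uqj 0): {"cb":60,"fi":86,"ib":81,"l":32,"qq":27,"uqj":0,"vbk":45,"zgc":65}
After op 19 (replace /l 0): {"cb":60,"fi":86,"ib":81,"l":0,"qq":27,"uqj":0,"vbk":45,"zgc":65}
Size at the root: 8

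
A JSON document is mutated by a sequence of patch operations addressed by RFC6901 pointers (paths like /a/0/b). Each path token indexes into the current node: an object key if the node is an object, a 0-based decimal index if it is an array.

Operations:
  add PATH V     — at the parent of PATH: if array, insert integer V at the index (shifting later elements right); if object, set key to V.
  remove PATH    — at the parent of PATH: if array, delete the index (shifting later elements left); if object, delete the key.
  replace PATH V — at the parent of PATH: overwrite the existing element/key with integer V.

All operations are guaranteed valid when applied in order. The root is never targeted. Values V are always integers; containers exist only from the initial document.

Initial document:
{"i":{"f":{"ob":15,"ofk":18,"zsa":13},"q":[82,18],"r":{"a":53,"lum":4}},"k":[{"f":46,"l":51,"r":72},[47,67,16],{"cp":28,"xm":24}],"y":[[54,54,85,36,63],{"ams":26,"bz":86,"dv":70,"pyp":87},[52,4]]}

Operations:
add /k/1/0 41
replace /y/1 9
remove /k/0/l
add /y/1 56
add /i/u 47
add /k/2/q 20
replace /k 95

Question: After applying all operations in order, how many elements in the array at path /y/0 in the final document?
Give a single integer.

Answer: 5

Derivation:
After op 1 (add /k/1/0 41): {"i":{"f":{"ob":15,"ofk":18,"zsa":13},"q":[82,18],"r":{"a":53,"lum":4}},"k":[{"f":46,"l":51,"r":72},[41,47,67,16],{"cp":28,"xm":24}],"y":[[54,54,85,36,63],{"ams":26,"bz":86,"dv":70,"pyp":87},[52,4]]}
After op 2 (replace /y/1 9): {"i":{"f":{"ob":15,"ofk":18,"zsa":13},"q":[82,18],"r":{"a":53,"lum":4}},"k":[{"f":46,"l":51,"r":72},[41,47,67,16],{"cp":28,"xm":24}],"y":[[54,54,85,36,63],9,[52,4]]}
After op 3 (remove /k/0/l): {"i":{"f":{"ob":15,"ofk":18,"zsa":13},"q":[82,18],"r":{"a":53,"lum":4}},"k":[{"f":46,"r":72},[41,47,67,16],{"cp":28,"xm":24}],"y":[[54,54,85,36,63],9,[52,4]]}
After op 4 (add /y/1 56): {"i":{"f":{"ob":15,"ofk":18,"zsa":13},"q":[82,18],"r":{"a":53,"lum":4}},"k":[{"f":46,"r":72},[41,47,67,16],{"cp":28,"xm":24}],"y":[[54,54,85,36,63],56,9,[52,4]]}
After op 5 (add /i/u 47): {"i":{"f":{"ob":15,"ofk":18,"zsa":13},"q":[82,18],"r":{"a":53,"lum":4},"u":47},"k":[{"f":46,"r":72},[41,47,67,16],{"cp":28,"xm":24}],"y":[[54,54,85,36,63],56,9,[52,4]]}
After op 6 (add /k/2/q 20): {"i":{"f":{"ob":15,"ofk":18,"zsa":13},"q":[82,18],"r":{"a":53,"lum":4},"u":47},"k":[{"f":46,"r":72},[41,47,67,16],{"cp":28,"q":20,"xm":24}],"y":[[54,54,85,36,63],56,9,[52,4]]}
After op 7 (replace /k 95): {"i":{"f":{"ob":15,"ofk":18,"zsa":13},"q":[82,18],"r":{"a":53,"lum":4},"u":47},"k":95,"y":[[54,54,85,36,63],56,9,[52,4]]}
Size at path /y/0: 5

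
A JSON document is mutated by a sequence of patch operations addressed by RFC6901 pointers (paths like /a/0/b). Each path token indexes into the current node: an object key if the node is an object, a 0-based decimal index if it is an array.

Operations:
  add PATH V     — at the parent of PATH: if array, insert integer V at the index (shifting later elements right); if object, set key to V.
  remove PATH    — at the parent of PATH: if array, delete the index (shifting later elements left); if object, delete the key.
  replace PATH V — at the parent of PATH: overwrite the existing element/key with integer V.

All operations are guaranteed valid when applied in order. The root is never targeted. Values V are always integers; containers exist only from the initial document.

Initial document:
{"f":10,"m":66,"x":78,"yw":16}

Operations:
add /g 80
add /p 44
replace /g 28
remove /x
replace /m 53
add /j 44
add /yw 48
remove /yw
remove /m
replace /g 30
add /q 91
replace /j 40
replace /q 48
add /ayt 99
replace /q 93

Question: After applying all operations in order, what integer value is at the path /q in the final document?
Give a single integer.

After op 1 (add /g 80): {"f":10,"g":80,"m":66,"x":78,"yw":16}
After op 2 (add /p 44): {"f":10,"g":80,"m":66,"p":44,"x":78,"yw":16}
After op 3 (replace /g 28): {"f":10,"g":28,"m":66,"p":44,"x":78,"yw":16}
After op 4 (remove /x): {"f":10,"g":28,"m":66,"p":44,"yw":16}
After op 5 (replace /m 53): {"f":10,"g":28,"m":53,"p":44,"yw":16}
After op 6 (add /j 44): {"f":10,"g":28,"j":44,"m":53,"p":44,"yw":16}
After op 7 (add /yw 48): {"f":10,"g":28,"j":44,"m":53,"p":44,"yw":48}
After op 8 (remove /yw): {"f":10,"g":28,"j":44,"m":53,"p":44}
After op 9 (remove /m): {"f":10,"g":28,"j":44,"p":44}
After op 10 (replace /g 30): {"f":10,"g":30,"j":44,"p":44}
After op 11 (add /q 91): {"f":10,"g":30,"j":44,"p":44,"q":91}
After op 12 (replace /j 40): {"f":10,"g":30,"j":40,"p":44,"q":91}
After op 13 (replace /q 48): {"f":10,"g":30,"j":40,"p":44,"q":48}
After op 14 (add /ayt 99): {"ayt":99,"f":10,"g":30,"j":40,"p":44,"q":48}
After op 15 (replace /q 93): {"ayt":99,"f":10,"g":30,"j":40,"p":44,"q":93}
Value at /q: 93

Answer: 93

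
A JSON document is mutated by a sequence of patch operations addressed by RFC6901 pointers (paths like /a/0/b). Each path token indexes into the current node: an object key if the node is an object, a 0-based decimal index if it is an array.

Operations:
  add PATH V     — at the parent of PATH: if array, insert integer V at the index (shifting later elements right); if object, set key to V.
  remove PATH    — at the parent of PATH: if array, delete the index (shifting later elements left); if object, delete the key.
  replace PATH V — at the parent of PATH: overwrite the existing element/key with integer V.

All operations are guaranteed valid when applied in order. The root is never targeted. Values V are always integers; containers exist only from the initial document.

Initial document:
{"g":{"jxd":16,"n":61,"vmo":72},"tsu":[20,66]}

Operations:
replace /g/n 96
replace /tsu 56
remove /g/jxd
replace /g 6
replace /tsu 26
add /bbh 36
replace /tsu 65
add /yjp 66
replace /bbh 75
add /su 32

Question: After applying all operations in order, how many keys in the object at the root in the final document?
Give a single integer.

After op 1 (replace /g/n 96): {"g":{"jxd":16,"n":96,"vmo":72},"tsu":[20,66]}
After op 2 (replace /tsu 56): {"g":{"jxd":16,"n":96,"vmo":72},"tsu":56}
After op 3 (remove /g/jxd): {"g":{"n":96,"vmo":72},"tsu":56}
After op 4 (replace /g 6): {"g":6,"tsu":56}
After op 5 (replace /tsu 26): {"g":6,"tsu":26}
After op 6 (add /bbh 36): {"bbh":36,"g":6,"tsu":26}
After op 7 (replace /tsu 65): {"bbh":36,"g":6,"tsu":65}
After op 8 (add /yjp 66): {"bbh":36,"g":6,"tsu":65,"yjp":66}
After op 9 (replace /bbh 75): {"bbh":75,"g":6,"tsu":65,"yjp":66}
After op 10 (add /su 32): {"bbh":75,"g":6,"su":32,"tsu":65,"yjp":66}
Size at the root: 5

Answer: 5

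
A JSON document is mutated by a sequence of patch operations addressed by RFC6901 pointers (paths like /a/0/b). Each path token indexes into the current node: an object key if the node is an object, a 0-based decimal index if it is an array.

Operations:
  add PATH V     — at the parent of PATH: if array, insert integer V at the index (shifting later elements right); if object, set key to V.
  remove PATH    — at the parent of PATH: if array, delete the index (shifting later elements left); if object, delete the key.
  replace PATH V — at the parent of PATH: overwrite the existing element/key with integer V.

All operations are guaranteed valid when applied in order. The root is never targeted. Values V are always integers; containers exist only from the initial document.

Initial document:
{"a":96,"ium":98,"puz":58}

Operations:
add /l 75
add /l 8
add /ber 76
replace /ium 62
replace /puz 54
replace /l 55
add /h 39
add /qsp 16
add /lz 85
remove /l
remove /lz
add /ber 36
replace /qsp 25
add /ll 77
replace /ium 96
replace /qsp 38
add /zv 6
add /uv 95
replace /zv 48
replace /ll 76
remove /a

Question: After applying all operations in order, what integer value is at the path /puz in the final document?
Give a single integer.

Answer: 54

Derivation:
After op 1 (add /l 75): {"a":96,"ium":98,"l":75,"puz":58}
After op 2 (add /l 8): {"a":96,"ium":98,"l":8,"puz":58}
After op 3 (add /ber 76): {"a":96,"ber":76,"ium":98,"l":8,"puz":58}
After op 4 (replace /ium 62): {"a":96,"ber":76,"ium":62,"l":8,"puz":58}
After op 5 (replace /puz 54): {"a":96,"ber":76,"ium":62,"l":8,"puz":54}
After op 6 (replace /l 55): {"a":96,"ber":76,"ium":62,"l":55,"puz":54}
After op 7 (add /h 39): {"a":96,"ber":76,"h":39,"ium":62,"l":55,"puz":54}
After op 8 (add /qsp 16): {"a":96,"ber":76,"h":39,"ium":62,"l":55,"puz":54,"qsp":16}
After op 9 (add /lz 85): {"a":96,"ber":76,"h":39,"ium":62,"l":55,"lz":85,"puz":54,"qsp":16}
After op 10 (remove /l): {"a":96,"ber":76,"h":39,"ium":62,"lz":85,"puz":54,"qsp":16}
After op 11 (remove /lz): {"a":96,"ber":76,"h":39,"ium":62,"puz":54,"qsp":16}
After op 12 (add /ber 36): {"a":96,"ber":36,"h":39,"ium":62,"puz":54,"qsp":16}
After op 13 (replace /qsp 25): {"a":96,"ber":36,"h":39,"ium":62,"puz":54,"qsp":25}
After op 14 (add /ll 77): {"a":96,"ber":36,"h":39,"ium":62,"ll":77,"puz":54,"qsp":25}
After op 15 (replace /ium 96): {"a":96,"ber":36,"h":39,"ium":96,"ll":77,"puz":54,"qsp":25}
After op 16 (replace /qsp 38): {"a":96,"ber":36,"h":39,"ium":96,"ll":77,"puz":54,"qsp":38}
After op 17 (add /zv 6): {"a":96,"ber":36,"h":39,"ium":96,"ll":77,"puz":54,"qsp":38,"zv":6}
After op 18 (add /uv 95): {"a":96,"ber":36,"h":39,"ium":96,"ll":77,"puz":54,"qsp":38,"uv":95,"zv":6}
After op 19 (replace /zv 48): {"a":96,"ber":36,"h":39,"ium":96,"ll":77,"puz":54,"qsp":38,"uv":95,"zv":48}
After op 20 (replace /ll 76): {"a":96,"ber":36,"h":39,"ium":96,"ll":76,"puz":54,"qsp":38,"uv":95,"zv":48}
After op 21 (remove /a): {"ber":36,"h":39,"ium":96,"ll":76,"puz":54,"qsp":38,"uv":95,"zv":48}
Value at /puz: 54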